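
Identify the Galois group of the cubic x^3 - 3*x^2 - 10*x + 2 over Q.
Gal(K/Q) = S_3 (symmetric group of order 6)

Compute the discriminant of x^3 + (-3)*x^2 + (-10)*x + (2): Δ = 6088. Since Δ is not a rational square, the Galois group is not contained in A_3; it must be the full S_3 (irreducibility of the cubic rules out anything smaller).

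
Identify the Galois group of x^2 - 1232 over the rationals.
Gal(K/Q) = Z/2Z (cyclic of order 2)

x^2 - 1232 is irreducible over Q since 1232 is not a rational square. The splitting field Q(sqrt(1232)) has degree 2 over Q, and its unique nontrivial automorphism is sqrt(1232) ↦ -sqrt(1232). Hence Gal(Q(sqrt(1232))/Q) = Z/2Z.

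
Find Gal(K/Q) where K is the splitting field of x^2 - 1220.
Gal(K/Q) = Z/2Z (cyclic of order 2)

x^2 - 1220 is irreducible over Q since 1220 is not a rational square. The splitting field Q(sqrt(1220)) has degree 2 over Q, and its unique nontrivial automorphism is sqrt(1220) ↦ -sqrt(1220). Hence Gal(Q(sqrt(1220))/Q) = Z/2Z.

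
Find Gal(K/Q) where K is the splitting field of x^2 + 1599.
Gal(K/Q) = Z/2Z (cyclic of order 2)

x^2 + 1599 is irreducible over Q since -1599 is not a rational square. The splitting field Q(sqrt(-1599)) has degree 2 over Q, and its unique nontrivial automorphism is sqrt(-1599) ↦ -sqrt(-1599). Hence Gal(Q(sqrt(-1599))/Q) = Z/2Z.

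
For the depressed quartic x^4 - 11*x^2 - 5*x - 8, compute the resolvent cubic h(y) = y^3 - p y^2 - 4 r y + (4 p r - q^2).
h(y) = y^3 + 11*y^2 + 32*y + 327

Identify coefficients: p = -11, q = -5, r = -8.
Plug into h(y) = y^3 - p y^2 - 4 r y + (4 p r - q^2):
  h(y) = y^3 - (-11) y^2 - 4*(-8) y + (4*(-11)*(-8) - (-5)^2)
       = y^3 + (11) y^2 + (32) y + (327).
Simplifying: h(y) = y^3 + 11*y^2 + 32*y + 327.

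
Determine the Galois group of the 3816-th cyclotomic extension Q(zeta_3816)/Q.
|Gal(Q(zeta_3816)/Q)| = phi(3816) = 1248; group ≅ (Z/3816Z)^* ≅ Z/2Z × Z/2Z × Z/6Z × Z/52Z

The n-th cyclotomic polynomial Φ_3816(x) is the minimal polynomial of zeta_3816 over Q and has degree phi(3816) = 1248. So Q(zeta_3816) is a degree-1248 Galois extension with Galois group (Z/3816Z)^*. By CRT, (Z/3816Z)^* ≅ (Z/8Z)^* × (Z/9Z)^* × (Z/53Z)^*. Each prime-power unit group is (Z/8Z)^* ≅ Z/2Z × Z/2Z; (Z/9Z)^* ≅ Z/6Z; (Z/53Z)^* ≅ Z/52Z. Hence Gal(Q(zeta_3816)/Q) ≅ Z/2Z × Z/2Z × Z/6Z × Z/52Z.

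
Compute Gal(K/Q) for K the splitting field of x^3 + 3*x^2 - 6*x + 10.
Gal(K/Q) = S_3 (symmetric group of order 6)

Compute the discriminant of x^3 + (3)*x^2 + (-6)*x + (10): Δ = -5832. Since Δ is not a rational square, the Galois group is not contained in A_3; it must be the full S_3 (irreducibility of the cubic rules out anything smaller).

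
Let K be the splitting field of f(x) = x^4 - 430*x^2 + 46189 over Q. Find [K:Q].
[K:Q] = 4

f factors as (x^2 - 221)(x^2 - 209); the splitting field is K = Q(sqrt(221), sqrt(209)). Since 221, 209, and 46189 are all non-squares in Q, the three subfields Q(sqrt(221)), Q(sqrt(209)), Q(sqrt(46189)) are distinct degree-2 extensions, so [K:Q] = 4 (Klein four Galois group).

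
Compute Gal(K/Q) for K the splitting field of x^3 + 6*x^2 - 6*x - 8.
Gal(K/Q) = S_3 (symmetric group of order 6)

Compute the discriminant of x^3 + (6)*x^2 + (-6)*x + (-8): Δ = 12528. Since Δ is not a rational square, the Galois group is not contained in A_3; it must be the full S_3 (irreducibility of the cubic rules out anything smaller).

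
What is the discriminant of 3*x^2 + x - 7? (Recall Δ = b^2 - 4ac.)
Δ = 85

For a quadratic a x^2 + b x + c the discriminant is Δ = b^2 - 4ac = (1)^2 - 4*(3)*(-7) = 1 - (-84) = 85.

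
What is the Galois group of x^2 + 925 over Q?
Gal(K/Q) = Z/2Z (cyclic of order 2)

x^2 + 925 is irreducible over Q since -925 is not a rational square. The splitting field Q(sqrt(-925)) has degree 2 over Q, and its unique nontrivial automorphism is sqrt(-925) ↦ -sqrt(-925). Hence Gal(Q(sqrt(-925))/Q) = Z/2Z.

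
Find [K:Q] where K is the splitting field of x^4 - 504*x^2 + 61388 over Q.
[K:Q] = 4

f factors as (x^2 - 298)(x^2 - 206); the splitting field is K = Q(sqrt(298), sqrt(206)). Since 298, 206, and 61388 are all non-squares in Q, the three subfields Q(sqrt(298)), Q(sqrt(206)), Q(sqrt(61388)) are distinct degree-2 extensions, so [K:Q] = 4 (Klein four Galois group).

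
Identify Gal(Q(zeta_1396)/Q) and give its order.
|Gal(Q(zeta_1396)/Q)| = phi(1396) = 696; group ≅ (Z/1396Z)^* ≅ Z/2Z × Z/348Z

The n-th cyclotomic polynomial Φ_1396(x) is the minimal polynomial of zeta_1396 over Q and has degree phi(1396) = 696. So Q(zeta_1396) is a degree-696 Galois extension with Galois group (Z/1396Z)^*. By CRT, (Z/1396Z)^* ≅ (Z/4Z)^* × (Z/349Z)^*. Each prime-power unit group is (Z/4Z)^* ≅ Z/2Z; (Z/349Z)^* ≅ Z/348Z. Hence Gal(Q(zeta_1396)/Q) ≅ Z/2Z × Z/348Z.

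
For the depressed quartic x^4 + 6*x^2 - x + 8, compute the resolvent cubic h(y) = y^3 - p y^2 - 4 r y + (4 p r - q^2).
h(y) = y^3 - 6*y^2 - 32*y + 191

Identify coefficients: p = 6, q = -1, r = 8.
Plug into h(y) = y^3 - p y^2 - 4 r y + (4 p r - q^2):
  h(y) = y^3 - (6) y^2 - 4*(8) y + (4*(6)*(8) - (-1)^2)
       = y^3 + (-6) y^2 + (-32) y + (191).
Simplifying: h(y) = y^3 - 6*y^2 - 32*y + 191.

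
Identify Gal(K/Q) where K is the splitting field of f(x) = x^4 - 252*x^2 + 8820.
Gal(K/Q) = V_4 (Klein four-group, Z/2Z × Z/2Z)

f factors as (x^2 - 210)(x^2 - 42), so the splitting field is K = Q(sqrt(210), sqrt(42)). The elements 210, 42, 8820 are all non-squares in Q, so sqrt(210) and sqrt(42) generate independent quadratic extensions. Thus [K:Q] = 4 and Gal(K/Q) is generated by the two order-2 automorphisms sqrt(210) ↦ -sqrt(210) and sqrt(42) ↦ -sqrt(42), giving V_4.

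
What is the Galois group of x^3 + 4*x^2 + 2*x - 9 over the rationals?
Gal(K/Q) = S_3 (symmetric group of order 6)

Compute the discriminant of x^3 + (4)*x^2 + (2)*x + (-9): Δ = -1147. Since Δ is not a rational square, the Galois group is not contained in A_3; it must be the full S_3 (irreducibility of the cubic rules out anything smaller).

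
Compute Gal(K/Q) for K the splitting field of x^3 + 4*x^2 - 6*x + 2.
Gal(K/Q) = S_3 (symmetric group of order 6)

Compute the discriminant of x^3 + (4)*x^2 + (-6)*x + (2): Δ = -44. Since Δ is not a rational square, the Galois group is not contained in A_3; it must be the full S_3 (irreducibility of the cubic rules out anything smaller).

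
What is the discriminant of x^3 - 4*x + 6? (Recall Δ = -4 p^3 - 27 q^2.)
Δ = -716

For a depressed cubic x^3 + p x + q the discriminant is Δ = -4 p^3 - 27 q^2 = -4*(-4)^3 - 27*(6)^2 = 256 - 972 = -716.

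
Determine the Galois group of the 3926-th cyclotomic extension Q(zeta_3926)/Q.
|Gal(Q(zeta_3926)/Q)| = phi(3926) = 1800; group ≅ (Z/3926Z)^* ≅ Z/12Z × Z/150Z

The n-th cyclotomic polynomial Φ_3926(x) is the minimal polynomial of zeta_3926 over Q and has degree phi(3926) = 1800. So Q(zeta_3926) is a degree-1800 Galois extension with Galois group (Z/3926Z)^*. By CRT, (Z/3926Z)^* ≅ (Z/2Z)^* × (Z/13Z)^* × (Z/151Z)^*. Each prime-power unit group is (Z/2Z)^* ≅ trivial group (order 1); (Z/13Z)^* ≅ Z/12Z; (Z/151Z)^* ≅ Z/150Z. Hence Gal(Q(zeta_3926)/Q) ≅ Z/12Z × Z/150Z.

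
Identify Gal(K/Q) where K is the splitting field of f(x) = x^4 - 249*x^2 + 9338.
Gal(K/Q) = V_4 (Klein four-group, Z/2Z × Z/2Z)

f factors as (x^2 - 46)(x^2 - 203), so the splitting field is K = Q(sqrt(46), sqrt(203)). The elements 46, 203, 9338 are all non-squares in Q, so sqrt(46) and sqrt(203) generate independent quadratic extensions. Thus [K:Q] = 4 and Gal(K/Q) is generated by the two order-2 automorphisms sqrt(46) ↦ -sqrt(46) and sqrt(203) ↦ -sqrt(203), giving V_4.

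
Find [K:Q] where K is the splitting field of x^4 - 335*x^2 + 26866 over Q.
[K:Q] = 4

f factors as (x^2 - 133)(x^2 - 202); the splitting field is K = Q(sqrt(133), sqrt(202)). Since 133, 202, and 26866 are all non-squares in Q, the three subfields Q(sqrt(133)), Q(sqrt(202)), Q(sqrt(26866)) are distinct degree-2 extensions, so [K:Q] = 4 (Klein four Galois group).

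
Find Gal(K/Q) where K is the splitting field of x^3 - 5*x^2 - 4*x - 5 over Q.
Gal(K/Q) = S_3 (symmetric group of order 6)

Compute the discriminant of x^3 + (-5)*x^2 + (-4)*x + (-5): Δ = -4319. Since Δ is not a rational square, the Galois group is not contained in A_3; it must be the full S_3 (irreducibility of the cubic rules out anything smaller).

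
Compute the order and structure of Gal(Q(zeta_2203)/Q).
|Gal(Q(zeta_2203)/Q)| = phi(2203) = 2202; group ≅ (Z/2203Z)^* ≅ Z/2202Z

The n-th cyclotomic polynomial Φ_2203(x) is the minimal polynomial of zeta_2203 over Q and has degree phi(2203) = 2202. So Q(zeta_2203) is a degree-2202 Galois extension with Galois group (Z/2203Z)^*. (Z/2203Z)^* is cyclic since 2203 is an odd prime power (or 4). Hence Gal(Q(zeta_2203)/Q) ≅ Z/2202Z.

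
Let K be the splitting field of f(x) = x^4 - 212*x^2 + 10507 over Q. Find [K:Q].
[K:Q] = 4

f factors as (x^2 - 79)(x^2 - 133); the splitting field is K = Q(sqrt(79), sqrt(133)). Since 79, 133, and 10507 are all non-squares in Q, the three subfields Q(sqrt(79)), Q(sqrt(133)), Q(sqrt(10507)) are distinct degree-2 extensions, so [K:Q] = 4 (Klein four Galois group).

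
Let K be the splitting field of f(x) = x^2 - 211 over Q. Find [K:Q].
[K:Q] = 2

The polynomial x^2 - 211 is irreducible over Q since 211 is not a perfect square. Its splitting field is Q(sqrt(211)), which has degree 2 over Q.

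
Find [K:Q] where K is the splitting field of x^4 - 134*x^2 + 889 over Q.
[K:Q] = 4

f factors as (x^2 - 127)(x^2 - 7); the splitting field is K = Q(sqrt(127), sqrt(7)). Since 127, 7, and 889 are all non-squares in Q, the three subfields Q(sqrt(127)), Q(sqrt(7)), Q(sqrt(889)) are distinct degree-2 extensions, so [K:Q] = 4 (Klein four Galois group).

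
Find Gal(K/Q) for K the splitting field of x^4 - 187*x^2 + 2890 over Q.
Gal(K/Q) = V_4 (Klein four-group, Z/2Z × Z/2Z)

f factors as (x^2 - 17)(x^2 - 170), so the splitting field is K = Q(sqrt(17), sqrt(170)). The elements 17, 170, 2890 are all non-squares in Q, so sqrt(17) and sqrt(170) generate independent quadratic extensions. Thus [K:Q] = 4 and Gal(K/Q) is generated by the two order-2 automorphisms sqrt(17) ↦ -sqrt(17) and sqrt(170) ↦ -sqrt(170), giving V_4.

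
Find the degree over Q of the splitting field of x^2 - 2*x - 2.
[K:Q] = 2

The discriminant of x^2 + (-2)*x + (-2) is b^2 - 4c = 4 - (-8) = 12. Since 12 is not a perfect square in Q, the polynomial is irreducible over Q. Its two roots generate a degree-2 extension, so [K:Q] = 2.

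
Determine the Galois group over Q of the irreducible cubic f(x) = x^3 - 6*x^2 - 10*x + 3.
Gal(K/Q) = S_3 (symmetric group of order 6)

Compute the discriminant of x^3 + (-6)*x^2 + (-10)*x + (3): Δ = 13189. Since Δ is not a rational square, the Galois group is not contained in A_3; it must be the full S_3 (irreducibility of the cubic rules out anything smaller).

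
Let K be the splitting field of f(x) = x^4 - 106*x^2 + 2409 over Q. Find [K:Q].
[K:Q] = 4

f factors as (x^2 - 33)(x^2 - 73); the splitting field is K = Q(sqrt(33), sqrt(73)). Since 33, 73, and 2409 are all non-squares in Q, the three subfields Q(sqrt(33)), Q(sqrt(73)), Q(sqrt(2409)) are distinct degree-2 extensions, so [K:Q] = 4 (Klein four Galois group).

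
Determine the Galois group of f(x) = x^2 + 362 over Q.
Gal(K/Q) = Z/2Z (cyclic of order 2)

x^2 + 362 is irreducible over Q since -362 is not a rational square. The splitting field Q(sqrt(-362)) has degree 2 over Q, and its unique nontrivial automorphism is sqrt(-362) ↦ -sqrt(-362). Hence Gal(Q(sqrt(-362))/Q) = Z/2Z.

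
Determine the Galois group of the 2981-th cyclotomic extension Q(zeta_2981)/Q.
|Gal(Q(zeta_2981)/Q)| = phi(2981) = 2700; group ≅ (Z/2981Z)^* ≅ Z/10Z × Z/270Z

The n-th cyclotomic polynomial Φ_2981(x) is the minimal polynomial of zeta_2981 over Q and has degree phi(2981) = 2700. So Q(zeta_2981) is a degree-2700 Galois extension with Galois group (Z/2981Z)^*. By CRT, (Z/2981Z)^* ≅ (Z/11Z)^* × (Z/271Z)^*. Each prime-power unit group is (Z/11Z)^* ≅ Z/10Z; (Z/271Z)^* ≅ Z/270Z. Hence Gal(Q(zeta_2981)/Q) ≅ Z/10Z × Z/270Z.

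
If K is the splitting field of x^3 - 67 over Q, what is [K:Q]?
[K:Q] = 6

x^3 - 67 has one real root r = 67^(1/3) and two complex roots r*zeta_3, r*zeta_3^2 where zeta_3 = e^(2*pi*i/3). The splitting field is Q(r, zeta_3). [Q(r):Q] = 3 and [Q(zeta_3):Q] = 2 with gcd = 1, so [Q(r, zeta_3):Q] = 3 * 2 = 6.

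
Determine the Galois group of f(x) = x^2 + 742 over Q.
Gal(K/Q) = Z/2Z (cyclic of order 2)

x^2 + 742 is irreducible over Q since -742 is not a rational square. The splitting field Q(sqrt(-742)) has degree 2 over Q, and its unique nontrivial automorphism is sqrt(-742) ↦ -sqrt(-742). Hence Gal(Q(sqrt(-742))/Q) = Z/2Z.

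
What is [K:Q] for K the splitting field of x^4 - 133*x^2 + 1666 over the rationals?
[K:Q] = 4

f factors as (x^2 - 119)(x^2 - 14); the splitting field is K = Q(sqrt(119), sqrt(14)). Since 119, 14, and 1666 are all non-squares in Q, the three subfields Q(sqrt(119)), Q(sqrt(14)), Q(sqrt(1666)) are distinct degree-2 extensions, so [K:Q] = 4 (Klein four Galois group).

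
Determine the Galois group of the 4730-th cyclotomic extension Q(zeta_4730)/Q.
|Gal(Q(zeta_4730)/Q)| = phi(4730) = 1680; group ≅ (Z/4730Z)^* ≅ Z/4Z × Z/10Z × Z/42Z

The n-th cyclotomic polynomial Φ_4730(x) is the minimal polynomial of zeta_4730 over Q and has degree phi(4730) = 1680. So Q(zeta_4730) is a degree-1680 Galois extension with Galois group (Z/4730Z)^*. By CRT, (Z/4730Z)^* ≅ (Z/2Z)^* × (Z/5Z)^* × (Z/11Z)^* × (Z/43Z)^*. Each prime-power unit group is (Z/2Z)^* ≅ trivial group (order 1); (Z/5Z)^* ≅ Z/4Z; (Z/11Z)^* ≅ Z/10Z; (Z/43Z)^* ≅ Z/42Z. Hence Gal(Q(zeta_4730)/Q) ≅ Z/4Z × Z/10Z × Z/42Z.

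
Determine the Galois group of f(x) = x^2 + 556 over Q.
Gal(K/Q) = Z/2Z (cyclic of order 2)

x^2 + 556 is irreducible over Q since -556 is not a rational square. The splitting field Q(sqrt(-556)) has degree 2 over Q, and its unique nontrivial automorphism is sqrt(-556) ↦ -sqrt(-556). Hence Gal(Q(sqrt(-556))/Q) = Z/2Z.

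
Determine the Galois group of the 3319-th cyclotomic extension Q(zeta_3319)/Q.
|Gal(Q(zeta_3319)/Q)| = phi(3319) = 3318; group ≅ (Z/3319Z)^* ≅ Z/3318Z

The n-th cyclotomic polynomial Φ_3319(x) is the minimal polynomial of zeta_3319 over Q and has degree phi(3319) = 3318. So Q(zeta_3319) is a degree-3318 Galois extension with Galois group (Z/3319Z)^*. (Z/3319Z)^* is cyclic since 3319 is an odd prime power (or 4). Hence Gal(Q(zeta_3319)/Q) ≅ Z/3318Z.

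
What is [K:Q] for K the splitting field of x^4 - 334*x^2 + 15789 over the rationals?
[K:Q] = 4

f factors as (x^2 - 57)(x^2 - 277); the splitting field is K = Q(sqrt(57), sqrt(277)). Since 57, 277, and 15789 are all non-squares in Q, the three subfields Q(sqrt(57)), Q(sqrt(277)), Q(sqrt(15789)) are distinct degree-2 extensions, so [K:Q] = 4 (Klein four Galois group).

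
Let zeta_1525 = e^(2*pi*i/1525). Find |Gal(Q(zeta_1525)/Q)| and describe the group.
|Gal(Q(zeta_1525)/Q)| = phi(1525) = 1200; group ≅ (Z/1525Z)^* ≅ Z/20Z × Z/60Z

The n-th cyclotomic polynomial Φ_1525(x) is the minimal polynomial of zeta_1525 over Q and has degree phi(1525) = 1200. So Q(zeta_1525) is a degree-1200 Galois extension with Galois group (Z/1525Z)^*. By CRT, (Z/1525Z)^* ≅ (Z/25Z)^* × (Z/61Z)^*. Each prime-power unit group is (Z/25Z)^* ≅ Z/20Z; (Z/61Z)^* ≅ Z/60Z. Hence Gal(Q(zeta_1525)/Q) ≅ Z/20Z × Z/60Z.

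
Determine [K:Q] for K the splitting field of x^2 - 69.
[K:Q] = 2

The polynomial x^2 - 69 is irreducible over Q since 69 is not a perfect square. Its splitting field is Q(sqrt(69)), which has degree 2 over Q.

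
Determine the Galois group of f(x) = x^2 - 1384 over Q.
Gal(K/Q) = Z/2Z (cyclic of order 2)

x^2 - 1384 is irreducible over Q since 1384 is not a rational square. The splitting field Q(sqrt(1384)) has degree 2 over Q, and its unique nontrivial automorphism is sqrt(1384) ↦ -sqrt(1384). Hence Gal(Q(sqrt(1384))/Q) = Z/2Z.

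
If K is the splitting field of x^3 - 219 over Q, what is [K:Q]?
[K:Q] = 6

x^3 - 219 has one real root r = 219^(1/3) and two complex roots r*zeta_3, r*zeta_3^2 where zeta_3 = e^(2*pi*i/3). The splitting field is Q(r, zeta_3). [Q(r):Q] = 3 and [Q(zeta_3):Q] = 2 with gcd = 1, so [Q(r, zeta_3):Q] = 3 * 2 = 6.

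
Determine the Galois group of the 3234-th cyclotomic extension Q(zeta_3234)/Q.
|Gal(Q(zeta_3234)/Q)| = phi(3234) = 840; group ≅ (Z/3234Z)^* ≅ Z/2Z × Z/10Z × Z/42Z

The n-th cyclotomic polynomial Φ_3234(x) is the minimal polynomial of zeta_3234 over Q and has degree phi(3234) = 840. So Q(zeta_3234) is a degree-840 Galois extension with Galois group (Z/3234Z)^*. By CRT, (Z/3234Z)^* ≅ (Z/2Z)^* × (Z/3Z)^* × (Z/49Z)^* × (Z/11Z)^*. Each prime-power unit group is (Z/2Z)^* ≅ trivial group (order 1); (Z/3Z)^* ≅ Z/2Z; (Z/49Z)^* ≅ Z/42Z; (Z/11Z)^* ≅ Z/10Z. Hence Gal(Q(zeta_3234)/Q) ≅ Z/2Z × Z/10Z × Z/42Z.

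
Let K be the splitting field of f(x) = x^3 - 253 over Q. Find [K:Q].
[K:Q] = 6

x^3 - 253 has one real root r = 253^(1/3) and two complex roots r*zeta_3, r*zeta_3^2 where zeta_3 = e^(2*pi*i/3). The splitting field is Q(r, zeta_3). [Q(r):Q] = 3 and [Q(zeta_3):Q] = 2 with gcd = 1, so [Q(r, zeta_3):Q] = 3 * 2 = 6.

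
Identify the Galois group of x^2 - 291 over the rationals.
Gal(K/Q) = Z/2Z (cyclic of order 2)

x^2 - 291 is irreducible over Q since 291 is not a rational square. The splitting field Q(sqrt(291)) has degree 2 over Q, and its unique nontrivial automorphism is sqrt(291) ↦ -sqrt(291). Hence Gal(Q(sqrt(291))/Q) = Z/2Z.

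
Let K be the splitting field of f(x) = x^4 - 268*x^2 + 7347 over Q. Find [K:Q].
[K:Q] = 4

f factors as (x^2 - 31)(x^2 - 237); the splitting field is K = Q(sqrt(31), sqrt(237)). Since 31, 237, and 7347 are all non-squares in Q, the three subfields Q(sqrt(31)), Q(sqrt(237)), Q(sqrt(7347)) are distinct degree-2 extensions, so [K:Q] = 4 (Klein four Galois group).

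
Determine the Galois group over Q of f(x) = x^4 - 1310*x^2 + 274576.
Gal(K/Q) = Z/2Z (cyclic of order 2)

f factors as (x^2 - 262)(x^2 - 1048), so the splitting field is K = Q(sqrt(262), sqrt(1048)). The squarefree part of 262 is 262 and the squarefree part of 1048 is also 262, so sqrt(262) and sqrt(1048) are both rational multiples of sqrt(262). Hence Q(sqrt(262)) = Q(sqrt(1048)) = Q(sqrt(262)), and the splitting field collapses to a single degree-2 extension with Galois group Z/2Z.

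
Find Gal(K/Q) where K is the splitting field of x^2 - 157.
Gal(K/Q) = Z/2Z (cyclic of order 2)

x^2 - 157 is irreducible over Q since 157 is not a rational square. The splitting field Q(sqrt(157)) has degree 2 over Q, and its unique nontrivial automorphism is sqrt(157) ↦ -sqrt(157). Hence Gal(Q(sqrt(157))/Q) = Z/2Z.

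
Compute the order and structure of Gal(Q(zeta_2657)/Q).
|Gal(Q(zeta_2657)/Q)| = phi(2657) = 2656; group ≅ (Z/2657Z)^* ≅ Z/2656Z

The n-th cyclotomic polynomial Φ_2657(x) is the minimal polynomial of zeta_2657 over Q and has degree phi(2657) = 2656. So Q(zeta_2657) is a degree-2656 Galois extension with Galois group (Z/2657Z)^*. (Z/2657Z)^* is cyclic since 2657 is an odd prime power (or 4). Hence Gal(Q(zeta_2657)/Q) ≅ Z/2656Z.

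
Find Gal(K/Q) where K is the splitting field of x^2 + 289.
Gal(K/Q) = Z/2Z (cyclic of order 2)

x^2 + 289 is irreducible over Q since -289 is not a rational square. The splitting field Q(sqrt(-289)) has degree 2 over Q, and its unique nontrivial automorphism is sqrt(-289) ↦ -sqrt(-289). Hence Gal(Q(sqrt(-289))/Q) = Z/2Z.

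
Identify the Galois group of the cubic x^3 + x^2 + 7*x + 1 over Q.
Gal(K/Q) = S_3 (symmetric group of order 6)

Compute the discriminant of x^3 + (1)*x^2 + (7)*x + (1): Δ = -1228. Since Δ is not a rational square, the Galois group is not contained in A_3; it must be the full S_3 (irreducibility of the cubic rules out anything smaller).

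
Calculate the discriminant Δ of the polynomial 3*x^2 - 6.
Δ = 72

For a quadratic a x^2 + b x + c the discriminant is Δ = b^2 - 4ac = (0)^2 - 4*(3)*(-6) = 0 - (-72) = 72.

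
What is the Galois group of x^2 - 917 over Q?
Gal(K/Q) = Z/2Z (cyclic of order 2)

x^2 - 917 is irreducible over Q since 917 is not a rational square. The splitting field Q(sqrt(917)) has degree 2 over Q, and its unique nontrivial automorphism is sqrt(917) ↦ -sqrt(917). Hence Gal(Q(sqrt(917))/Q) = Z/2Z.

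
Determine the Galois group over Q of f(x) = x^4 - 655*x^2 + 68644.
Gal(K/Q) = Z/2Z (cyclic of order 2)

f factors as (x^2 - 524)(x^2 - 131), so the splitting field is K = Q(sqrt(524), sqrt(131)). The squarefree part of 524 is 131 and the squarefree part of 131 is also 131, so sqrt(524) and sqrt(131) are both rational multiples of sqrt(131). Hence Q(sqrt(524)) = Q(sqrt(131)) = Q(sqrt(131)), and the splitting field collapses to a single degree-2 extension with Galois group Z/2Z.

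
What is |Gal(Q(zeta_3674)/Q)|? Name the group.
|Gal(Q(zeta_3674)/Q)| = phi(3674) = 1660; group ≅ (Z/3674Z)^* ≅ Z/10Z × Z/166Z

The n-th cyclotomic polynomial Φ_3674(x) is the minimal polynomial of zeta_3674 over Q and has degree phi(3674) = 1660. So Q(zeta_3674) is a degree-1660 Galois extension with Galois group (Z/3674Z)^*. By CRT, (Z/3674Z)^* ≅ (Z/2Z)^* × (Z/11Z)^* × (Z/167Z)^*. Each prime-power unit group is (Z/2Z)^* ≅ trivial group (order 1); (Z/11Z)^* ≅ Z/10Z; (Z/167Z)^* ≅ Z/166Z. Hence Gal(Q(zeta_3674)/Q) ≅ Z/10Z × Z/166Z.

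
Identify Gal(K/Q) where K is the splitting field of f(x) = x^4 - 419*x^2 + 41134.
Gal(K/Q) = V_4 (Klein four-group, Z/2Z × Z/2Z)

f factors as (x^2 - 157)(x^2 - 262), so the splitting field is K = Q(sqrt(157), sqrt(262)). The elements 157, 262, 41134 are all non-squares in Q, so sqrt(157) and sqrt(262) generate independent quadratic extensions. Thus [K:Q] = 4 and Gal(K/Q) is generated by the two order-2 automorphisms sqrt(157) ↦ -sqrt(157) and sqrt(262) ↦ -sqrt(262), giving V_4.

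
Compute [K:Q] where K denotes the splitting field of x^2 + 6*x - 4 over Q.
[K:Q] = 2

The discriminant of x^2 + (6)*x + (-4) is b^2 - 4c = 36 - (-16) = 52. Since 52 is not a perfect square in Q, the polynomial is irreducible over Q. Its two roots generate a degree-2 extension, so [K:Q] = 2.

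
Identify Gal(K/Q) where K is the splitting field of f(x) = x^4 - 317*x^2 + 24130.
Gal(K/Q) = V_4 (Klein four-group, Z/2Z × Z/2Z)

f factors as (x^2 - 190)(x^2 - 127), so the splitting field is K = Q(sqrt(190), sqrt(127)). The elements 190, 127, 24130 are all non-squares in Q, so sqrt(190) and sqrt(127) generate independent quadratic extensions. Thus [K:Q] = 4 and Gal(K/Q) is generated by the two order-2 automorphisms sqrt(190) ↦ -sqrt(190) and sqrt(127) ↦ -sqrt(127), giving V_4.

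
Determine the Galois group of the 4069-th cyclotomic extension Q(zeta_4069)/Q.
|Gal(Q(zeta_4069)/Q)| = phi(4069) = 3744; group ≅ (Z/4069Z)^* ≅ Z/12Z × Z/312Z

The n-th cyclotomic polynomial Φ_4069(x) is the minimal polynomial of zeta_4069 over Q and has degree phi(4069) = 3744. So Q(zeta_4069) is a degree-3744 Galois extension with Galois group (Z/4069Z)^*. By CRT, (Z/4069Z)^* ≅ (Z/13Z)^* × (Z/313Z)^*. Each prime-power unit group is (Z/13Z)^* ≅ Z/12Z; (Z/313Z)^* ≅ Z/312Z. Hence Gal(Q(zeta_4069)/Q) ≅ Z/12Z × Z/312Z.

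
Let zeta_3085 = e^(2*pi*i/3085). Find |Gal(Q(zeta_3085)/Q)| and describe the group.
|Gal(Q(zeta_3085)/Q)| = phi(3085) = 2464; group ≅ (Z/3085Z)^* ≅ Z/4Z × Z/616Z

The n-th cyclotomic polynomial Φ_3085(x) is the minimal polynomial of zeta_3085 over Q and has degree phi(3085) = 2464. So Q(zeta_3085) is a degree-2464 Galois extension with Galois group (Z/3085Z)^*. By CRT, (Z/3085Z)^* ≅ (Z/5Z)^* × (Z/617Z)^*. Each prime-power unit group is (Z/5Z)^* ≅ Z/4Z; (Z/617Z)^* ≅ Z/616Z. Hence Gal(Q(zeta_3085)/Q) ≅ Z/4Z × Z/616Z.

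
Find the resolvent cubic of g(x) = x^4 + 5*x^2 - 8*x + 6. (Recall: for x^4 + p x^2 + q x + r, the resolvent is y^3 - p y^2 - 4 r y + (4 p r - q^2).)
h(y) = y^3 - 5*y^2 - 24*y + 56

Identify coefficients: p = 5, q = -8, r = 6.
Plug into h(y) = y^3 - p y^2 - 4 r y + (4 p r - q^2):
  h(y) = y^3 - (5) y^2 - 4*(6) y + (4*(5)*(6) - (-8)^2)
       = y^3 + (-5) y^2 + (-24) y + (56).
Simplifying: h(y) = y^3 - 5*y^2 - 24*y + 56.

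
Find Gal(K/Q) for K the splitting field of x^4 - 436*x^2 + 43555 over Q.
Gal(K/Q) = V_4 (Klein four-group, Z/2Z × Z/2Z)

f factors as (x^2 - 155)(x^2 - 281), so the splitting field is K = Q(sqrt(155), sqrt(281)). The elements 155, 281, 43555 are all non-squares in Q, so sqrt(155) and sqrt(281) generate independent quadratic extensions. Thus [K:Q] = 4 and Gal(K/Q) is generated by the two order-2 automorphisms sqrt(155) ↦ -sqrt(155) and sqrt(281) ↦ -sqrt(281), giving V_4.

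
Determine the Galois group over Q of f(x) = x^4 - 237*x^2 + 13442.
Gal(K/Q) = V_4 (Klein four-group, Z/2Z × Z/2Z)

f factors as (x^2 - 143)(x^2 - 94), so the splitting field is K = Q(sqrt(143), sqrt(94)). The elements 143, 94, 13442 are all non-squares in Q, so sqrt(143) and sqrt(94) generate independent quadratic extensions. Thus [K:Q] = 4 and Gal(K/Q) is generated by the two order-2 automorphisms sqrt(143) ↦ -sqrt(143) and sqrt(94) ↦ -sqrt(94), giving V_4.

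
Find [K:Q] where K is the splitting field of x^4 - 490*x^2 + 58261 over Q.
[K:Q] = 4

f factors as (x^2 - 203)(x^2 - 287); the splitting field is K = Q(sqrt(203), sqrt(287)). Since 203, 287, and 58261 are all non-squares in Q, the three subfields Q(sqrt(203)), Q(sqrt(287)), Q(sqrt(58261)) are distinct degree-2 extensions, so [K:Q] = 4 (Klein four Galois group).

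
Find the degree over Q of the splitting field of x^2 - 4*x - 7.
[K:Q] = 2

The discriminant of x^2 + (-4)*x + (-7) is b^2 - 4c = 16 - (-28) = 44. Since 44 is not a perfect square in Q, the polynomial is irreducible over Q. Its two roots generate a degree-2 extension, so [K:Q] = 2.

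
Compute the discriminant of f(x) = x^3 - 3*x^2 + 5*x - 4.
Δ = -59

For x^3 + a x^2 + b x + c the discriminant is Δ = 18 a b c - 4 a^3 c + a^2 b^2 - 4 b^3 - 27 c^2.
Plug a = -3, b = 5, c = -4:
  18*(-3)*(5)*(-4) - 4*(-3)^3*(-4) + (-3)^2*(5)^2 - 4*(5)^3 - 27*(-4)^2
  = 1080 + (-432) + 225 + (-500) + (-432)
  = -59.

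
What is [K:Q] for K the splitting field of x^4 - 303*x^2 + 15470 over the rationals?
[K:Q] = 4

f factors as (x^2 - 238)(x^2 - 65); the splitting field is K = Q(sqrt(238), sqrt(65)). Since 238, 65, and 15470 are all non-squares in Q, the three subfields Q(sqrt(238)), Q(sqrt(65)), Q(sqrt(15470)) are distinct degree-2 extensions, so [K:Q] = 4 (Klein four Galois group).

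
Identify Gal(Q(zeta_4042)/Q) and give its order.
|Gal(Q(zeta_4042)/Q)| = phi(4042) = 1932; group ≅ (Z/4042Z)^* ≅ Z/42Z × Z/46Z

The n-th cyclotomic polynomial Φ_4042(x) is the minimal polynomial of zeta_4042 over Q and has degree phi(4042) = 1932. So Q(zeta_4042) is a degree-1932 Galois extension with Galois group (Z/4042Z)^*. By CRT, (Z/4042Z)^* ≅ (Z/2Z)^* × (Z/43Z)^* × (Z/47Z)^*. Each prime-power unit group is (Z/2Z)^* ≅ trivial group (order 1); (Z/43Z)^* ≅ Z/42Z; (Z/47Z)^* ≅ Z/46Z. Hence Gal(Q(zeta_4042)/Q) ≅ Z/42Z × Z/46Z.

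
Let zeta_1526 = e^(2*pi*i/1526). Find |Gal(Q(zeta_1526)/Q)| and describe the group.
|Gal(Q(zeta_1526)/Q)| = phi(1526) = 648; group ≅ (Z/1526Z)^* ≅ Z/6Z × Z/108Z

The n-th cyclotomic polynomial Φ_1526(x) is the minimal polynomial of zeta_1526 over Q and has degree phi(1526) = 648. So Q(zeta_1526) is a degree-648 Galois extension with Galois group (Z/1526Z)^*. By CRT, (Z/1526Z)^* ≅ (Z/2Z)^* × (Z/7Z)^* × (Z/109Z)^*. Each prime-power unit group is (Z/2Z)^* ≅ trivial group (order 1); (Z/7Z)^* ≅ Z/6Z; (Z/109Z)^* ≅ Z/108Z. Hence Gal(Q(zeta_1526)/Q) ≅ Z/6Z × Z/108Z.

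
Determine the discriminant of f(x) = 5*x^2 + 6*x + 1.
Δ = 16

For a quadratic a x^2 + b x + c the discriminant is Δ = b^2 - 4ac = (6)^2 - 4*(5)*(1) = 36 - (20) = 16.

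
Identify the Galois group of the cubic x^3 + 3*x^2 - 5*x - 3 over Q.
Gal(K/Q) = S_3 (symmetric group of order 6)

Compute the discriminant of x^3 + (3)*x^2 + (-5)*x + (-3): Δ = 1616. Since Δ is not a rational square, the Galois group is not contained in A_3; it must be the full S_3 (irreducibility of the cubic rules out anything smaller).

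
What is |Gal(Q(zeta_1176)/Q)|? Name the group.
|Gal(Q(zeta_1176)/Q)| = phi(1176) = 336; group ≅ (Z/1176Z)^* ≅ Z/2Z × Z/2Z × Z/2Z × Z/42Z

The n-th cyclotomic polynomial Φ_1176(x) is the minimal polynomial of zeta_1176 over Q and has degree phi(1176) = 336. So Q(zeta_1176) is a degree-336 Galois extension with Galois group (Z/1176Z)^*. By CRT, (Z/1176Z)^* ≅ (Z/8Z)^* × (Z/3Z)^* × (Z/49Z)^*. Each prime-power unit group is (Z/8Z)^* ≅ Z/2Z × Z/2Z; (Z/3Z)^* ≅ Z/2Z; (Z/49Z)^* ≅ Z/42Z. Hence Gal(Q(zeta_1176)/Q) ≅ Z/2Z × Z/2Z × Z/2Z × Z/42Z.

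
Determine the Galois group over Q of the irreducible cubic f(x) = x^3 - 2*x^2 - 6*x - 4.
Gal(K/Q) = S_3 (symmetric group of order 6)

Compute the discriminant of x^3 + (-2)*x^2 + (-6)*x + (-4): Δ = -416. Since Δ is not a rational square, the Galois group is not contained in A_3; it must be the full S_3 (irreducibility of the cubic rules out anything smaller).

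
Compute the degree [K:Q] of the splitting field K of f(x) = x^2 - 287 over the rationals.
[K:Q] = 2

The polynomial x^2 - 287 is irreducible over Q since 287 is not a perfect square. Its splitting field is Q(sqrt(287)), which has degree 2 over Q.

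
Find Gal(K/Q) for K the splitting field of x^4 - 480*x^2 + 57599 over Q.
Gal(K/Q) = V_4 (Klein four-group, Z/2Z × Z/2Z)

f factors as (x^2 - 241)(x^2 - 239), so the splitting field is K = Q(sqrt(241), sqrt(239)). The elements 241, 239, 57599 are all non-squares in Q, so sqrt(241) and sqrt(239) generate independent quadratic extensions. Thus [K:Q] = 4 and Gal(K/Q) is generated by the two order-2 automorphisms sqrt(241) ↦ -sqrt(241) and sqrt(239) ↦ -sqrt(239), giving V_4.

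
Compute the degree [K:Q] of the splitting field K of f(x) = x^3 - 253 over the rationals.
[K:Q] = 6

x^3 - 253 has one real root r = 253^(1/3) and two complex roots r*zeta_3, r*zeta_3^2 where zeta_3 = e^(2*pi*i/3). The splitting field is Q(r, zeta_3). [Q(r):Q] = 3 and [Q(zeta_3):Q] = 2 with gcd = 1, so [Q(r, zeta_3):Q] = 3 * 2 = 6.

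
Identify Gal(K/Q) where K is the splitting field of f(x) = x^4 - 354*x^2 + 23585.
Gal(K/Q) = V_4 (Klein four-group, Z/2Z × Z/2Z)

f factors as (x^2 - 265)(x^2 - 89), so the splitting field is K = Q(sqrt(265), sqrt(89)). The elements 265, 89, 23585 are all non-squares in Q, so sqrt(265) and sqrt(89) generate independent quadratic extensions. Thus [K:Q] = 4 and Gal(K/Q) is generated by the two order-2 automorphisms sqrt(265) ↦ -sqrt(265) and sqrt(89) ↦ -sqrt(89), giving V_4.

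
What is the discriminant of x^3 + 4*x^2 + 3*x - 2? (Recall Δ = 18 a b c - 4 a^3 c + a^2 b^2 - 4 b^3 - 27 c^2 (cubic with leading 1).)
Δ = 8

For x^3 + a x^2 + b x + c the discriminant is Δ = 18 a b c - 4 a^3 c + a^2 b^2 - 4 b^3 - 27 c^2.
Plug a = 4, b = 3, c = -2:
  18*(4)*(3)*(-2) - 4*(4)^3*(-2) + (4)^2*(3)^2 - 4*(3)^3 - 27*(-2)^2
  = -432 + (512) + 144 + (-108) + (-108)
  = 8.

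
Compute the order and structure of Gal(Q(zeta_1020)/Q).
|Gal(Q(zeta_1020)/Q)| = phi(1020) = 256; group ≅ (Z/1020Z)^* ≅ Z/2Z × Z/2Z × Z/4Z × Z/16Z

The n-th cyclotomic polynomial Φ_1020(x) is the minimal polynomial of zeta_1020 over Q and has degree phi(1020) = 256. So Q(zeta_1020) is a degree-256 Galois extension with Galois group (Z/1020Z)^*. By CRT, (Z/1020Z)^* ≅ (Z/4Z)^* × (Z/3Z)^* × (Z/5Z)^* × (Z/17Z)^*. Each prime-power unit group is (Z/4Z)^* ≅ Z/2Z; (Z/3Z)^* ≅ Z/2Z; (Z/5Z)^* ≅ Z/4Z; (Z/17Z)^* ≅ Z/16Z. Hence Gal(Q(zeta_1020)/Q) ≅ Z/2Z × Z/2Z × Z/4Z × Z/16Z.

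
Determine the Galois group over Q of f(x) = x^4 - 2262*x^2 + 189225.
Gal(K/Q) = Z/2Z (cyclic of order 2)

f factors as (x^2 - 87)(x^2 - 2175), so the splitting field is K = Q(sqrt(87), sqrt(2175)). The squarefree part of 87 is 87 and the squarefree part of 2175 is also 87, so sqrt(87) and sqrt(2175) are both rational multiples of sqrt(87). Hence Q(sqrt(87)) = Q(sqrt(2175)) = Q(sqrt(87)), and the splitting field collapses to a single degree-2 extension with Galois group Z/2Z.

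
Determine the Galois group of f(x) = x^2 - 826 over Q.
Gal(K/Q) = Z/2Z (cyclic of order 2)

x^2 - 826 is irreducible over Q since 826 is not a rational square. The splitting field Q(sqrt(826)) has degree 2 over Q, and its unique nontrivial automorphism is sqrt(826) ↦ -sqrt(826). Hence Gal(Q(sqrt(826))/Q) = Z/2Z.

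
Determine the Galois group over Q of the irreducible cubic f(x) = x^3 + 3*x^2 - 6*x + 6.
Gal(K/Q) = S_3 (symmetric group of order 6)

Compute the discriminant of x^3 + (3)*x^2 + (-6)*x + (6): Δ = -2376. Since Δ is not a rational square, the Galois group is not contained in A_3; it must be the full S_3 (irreducibility of the cubic rules out anything smaller).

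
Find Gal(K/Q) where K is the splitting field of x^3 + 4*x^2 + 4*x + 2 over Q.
Gal(K/Q) = S_3 (symmetric group of order 6)

Compute the discriminant of x^3 + (4)*x^2 + (4)*x + (2): Δ = -44. Since Δ is not a rational square, the Galois group is not contained in A_3; it must be the full S_3 (irreducibility of the cubic rules out anything smaller).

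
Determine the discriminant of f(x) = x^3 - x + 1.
Δ = -23

For a depressed cubic x^3 + p x + q the discriminant is Δ = -4 p^3 - 27 q^2 = -4*(-1)^3 - 27*(1)^2 = 4 - 27 = -23.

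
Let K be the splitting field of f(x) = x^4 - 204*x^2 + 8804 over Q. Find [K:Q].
[K:Q] = 4

f factors as (x^2 - 62)(x^2 - 142); the splitting field is K = Q(sqrt(62), sqrt(142)). Since 62, 142, and 8804 are all non-squares in Q, the three subfields Q(sqrt(62)), Q(sqrt(142)), Q(sqrt(8804)) are distinct degree-2 extensions, so [K:Q] = 4 (Klein four Galois group).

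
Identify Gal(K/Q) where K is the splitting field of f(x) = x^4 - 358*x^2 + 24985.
Gal(K/Q) = V_4 (Klein four-group, Z/2Z × Z/2Z)

f factors as (x^2 - 95)(x^2 - 263), so the splitting field is K = Q(sqrt(95), sqrt(263)). The elements 95, 263, 24985 are all non-squares in Q, so sqrt(95) and sqrt(263) generate independent quadratic extensions. Thus [K:Q] = 4 and Gal(K/Q) is generated by the two order-2 automorphisms sqrt(95) ↦ -sqrt(95) and sqrt(263) ↦ -sqrt(263), giving V_4.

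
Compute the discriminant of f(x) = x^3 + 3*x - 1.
Δ = -135

For x^3 + a x^2 + b x + c the discriminant is Δ = 18 a b c - 4 a^3 c + a^2 b^2 - 4 b^3 - 27 c^2.
Plug a = 0, b = 3, c = -1:
  18*(0)*(3)*(-1) - 4*(0)^3*(-1) + (0)^2*(3)^2 - 4*(3)^3 - 27*(-1)^2
  = 0 + (0) + 0 + (-108) + (-27)
  = -135.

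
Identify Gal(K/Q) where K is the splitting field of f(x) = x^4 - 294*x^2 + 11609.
Gal(K/Q) = V_4 (Klein four-group, Z/2Z × Z/2Z)

f factors as (x^2 - 47)(x^2 - 247), so the splitting field is K = Q(sqrt(47), sqrt(247)). The elements 47, 247, 11609 are all non-squares in Q, so sqrt(47) and sqrt(247) generate independent quadratic extensions. Thus [K:Q] = 4 and Gal(K/Q) is generated by the two order-2 automorphisms sqrt(47) ↦ -sqrt(47) and sqrt(247) ↦ -sqrt(247), giving V_4.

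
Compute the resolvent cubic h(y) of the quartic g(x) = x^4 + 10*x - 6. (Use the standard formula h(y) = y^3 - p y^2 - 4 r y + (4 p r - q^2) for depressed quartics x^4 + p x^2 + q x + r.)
h(y) = y^3 + 24*y - 100

Identify coefficients: p = 0, q = 10, r = -6.
Plug into h(y) = y^3 - p y^2 - 4 r y + (4 p r - q^2):
  h(y) = y^3 - (0) y^2 - 4*(-6) y + (4*(0)*(-6) - (10)^2)
       = y^3 + (0) y^2 + (24) y + (-100).
Simplifying: h(y) = y^3 + 24*y - 100.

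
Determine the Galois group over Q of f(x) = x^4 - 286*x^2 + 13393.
Gal(K/Q) = V_4 (Klein four-group, Z/2Z × Z/2Z)

f factors as (x^2 - 59)(x^2 - 227), so the splitting field is K = Q(sqrt(59), sqrt(227)). The elements 59, 227, 13393 are all non-squares in Q, so sqrt(59) and sqrt(227) generate independent quadratic extensions. Thus [K:Q] = 4 and Gal(K/Q) is generated by the two order-2 automorphisms sqrt(59) ↦ -sqrt(59) and sqrt(227) ↦ -sqrt(227), giving V_4.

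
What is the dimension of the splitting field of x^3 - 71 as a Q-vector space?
[K:Q] = 6

x^3 - 71 has one real root r = 71^(1/3) and two complex roots r*zeta_3, r*zeta_3^2 where zeta_3 = e^(2*pi*i/3). The splitting field is Q(r, zeta_3). [Q(r):Q] = 3 and [Q(zeta_3):Q] = 2 with gcd = 1, so [Q(r, zeta_3):Q] = 3 * 2 = 6.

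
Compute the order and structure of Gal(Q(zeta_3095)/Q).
|Gal(Q(zeta_3095)/Q)| = phi(3095) = 2472; group ≅ (Z/3095Z)^* ≅ Z/4Z × Z/618Z

The n-th cyclotomic polynomial Φ_3095(x) is the minimal polynomial of zeta_3095 over Q and has degree phi(3095) = 2472. So Q(zeta_3095) is a degree-2472 Galois extension with Galois group (Z/3095Z)^*. By CRT, (Z/3095Z)^* ≅ (Z/5Z)^* × (Z/619Z)^*. Each prime-power unit group is (Z/5Z)^* ≅ Z/4Z; (Z/619Z)^* ≅ Z/618Z. Hence Gal(Q(zeta_3095)/Q) ≅ Z/4Z × Z/618Z.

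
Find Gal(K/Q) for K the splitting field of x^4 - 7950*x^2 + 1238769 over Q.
Gal(K/Q) = Z/2Z (cyclic of order 2)

f factors as (x^2 - 7791)(x^2 - 159), so the splitting field is K = Q(sqrt(7791), sqrt(159)). The squarefree part of 7791 is 159 and the squarefree part of 159 is also 159, so sqrt(7791) and sqrt(159) are both rational multiples of sqrt(159). Hence Q(sqrt(7791)) = Q(sqrt(159)) = Q(sqrt(159)), and the splitting field collapses to a single degree-2 extension with Galois group Z/2Z.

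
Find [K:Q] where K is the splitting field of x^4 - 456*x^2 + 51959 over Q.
[K:Q] = 4

f factors as (x^2 - 233)(x^2 - 223); the splitting field is K = Q(sqrt(233), sqrt(223)). Since 233, 223, and 51959 are all non-squares in Q, the three subfields Q(sqrt(233)), Q(sqrt(223)), Q(sqrt(51959)) are distinct degree-2 extensions, so [K:Q] = 4 (Klein four Galois group).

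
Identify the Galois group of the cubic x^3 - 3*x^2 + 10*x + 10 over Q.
Gal(K/Q) = S_3 (symmetric group of order 6)

Compute the discriminant of x^3 + (-3)*x^2 + (10)*x + (10): Δ = -10120. Since Δ is not a rational square, the Galois group is not contained in A_3; it must be the full S_3 (irreducibility of the cubic rules out anything smaller).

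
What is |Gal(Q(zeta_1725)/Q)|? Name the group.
|Gal(Q(zeta_1725)/Q)| = phi(1725) = 880; group ≅ (Z/1725Z)^* ≅ Z/2Z × Z/20Z × Z/22Z

The n-th cyclotomic polynomial Φ_1725(x) is the minimal polynomial of zeta_1725 over Q and has degree phi(1725) = 880. So Q(zeta_1725) is a degree-880 Galois extension with Galois group (Z/1725Z)^*. By CRT, (Z/1725Z)^* ≅ (Z/3Z)^* × (Z/25Z)^* × (Z/23Z)^*. Each prime-power unit group is (Z/3Z)^* ≅ Z/2Z; (Z/25Z)^* ≅ Z/20Z; (Z/23Z)^* ≅ Z/22Z. Hence Gal(Q(zeta_1725)/Q) ≅ Z/2Z × Z/20Z × Z/22Z.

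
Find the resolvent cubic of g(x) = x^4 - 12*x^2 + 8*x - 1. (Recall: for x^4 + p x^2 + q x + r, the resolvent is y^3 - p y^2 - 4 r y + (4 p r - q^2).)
h(y) = y^3 + 12*y^2 + 4*y - 16

Identify coefficients: p = -12, q = 8, r = -1.
Plug into h(y) = y^3 - p y^2 - 4 r y + (4 p r - q^2):
  h(y) = y^3 - (-12) y^2 - 4*(-1) y + (4*(-12)*(-1) - (8)^2)
       = y^3 + (12) y^2 + (4) y + (-16).
Simplifying: h(y) = y^3 + 12*y^2 + 4*y - 16.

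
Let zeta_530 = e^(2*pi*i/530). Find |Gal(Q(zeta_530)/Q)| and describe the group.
|Gal(Q(zeta_530)/Q)| = phi(530) = 208; group ≅ (Z/530Z)^* ≅ Z/4Z × Z/52Z

The n-th cyclotomic polynomial Φ_530(x) is the minimal polynomial of zeta_530 over Q and has degree phi(530) = 208. So Q(zeta_530) is a degree-208 Galois extension with Galois group (Z/530Z)^*. By CRT, (Z/530Z)^* ≅ (Z/2Z)^* × (Z/5Z)^* × (Z/53Z)^*. Each prime-power unit group is (Z/2Z)^* ≅ trivial group (order 1); (Z/5Z)^* ≅ Z/4Z; (Z/53Z)^* ≅ Z/52Z. Hence Gal(Q(zeta_530)/Q) ≅ Z/4Z × Z/52Z.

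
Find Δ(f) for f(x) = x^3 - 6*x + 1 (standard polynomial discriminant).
Δ = 837

For a depressed cubic x^3 + p x + q the discriminant is Δ = -4 p^3 - 27 q^2 = -4*(-6)^3 - 27*(1)^2 = 864 - 27 = 837.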